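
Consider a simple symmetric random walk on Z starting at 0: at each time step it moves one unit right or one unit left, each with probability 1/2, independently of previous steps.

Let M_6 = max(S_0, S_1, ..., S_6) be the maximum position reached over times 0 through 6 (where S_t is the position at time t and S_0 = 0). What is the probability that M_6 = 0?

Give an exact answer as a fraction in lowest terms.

Answer: 5/16

Derivation:
Let M_6 = max(S_0,...,S_6). Use the reflection principle: for j ≥ 1, #{paths with M_6 ≥ j} = #{S_6 ≥ j} + #{S_6 ≥ j+1}.
P(M_6 ≥ 0) = 1 since S_0 = 0, so #{M_6 ≥ 0} = 64.
#{M_6 ≥ 1} = #{S_6 ≥ 1} + #{S_6 ≥ 2} = 22 + 22 = 44.
#{M_6 = 0} = 64 - 44 = 20.
P(M_6 = 0) = 20/64 = 5/16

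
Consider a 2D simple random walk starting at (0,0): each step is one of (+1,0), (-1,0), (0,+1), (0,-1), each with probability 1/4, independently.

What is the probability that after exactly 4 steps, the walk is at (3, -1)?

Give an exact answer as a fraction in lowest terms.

Answer: 1/64

Derivation:
Let h be the number of horizontal steps (so 4-h are vertical). To end at (3,-1) need (h+3)/2 right-steps and ((4-h)-1)/2 up-steps.
Sum over h with 3 ≤ h ≤ 3, h ≡ 1 (mod 2), 4-h ≡ 1 (mod 2):
h=3: C(4,3)·C(3,3)·C(1,0) = 4·1·1 = 4
Total favorable: 4
Total paths: 4^4 = 256
P = 4/256 = 1/64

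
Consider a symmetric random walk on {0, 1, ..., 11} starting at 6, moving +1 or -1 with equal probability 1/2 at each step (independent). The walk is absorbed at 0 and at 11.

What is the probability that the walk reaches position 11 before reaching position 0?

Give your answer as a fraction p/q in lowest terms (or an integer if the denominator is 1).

Answer: 6/11

Derivation:
Symmetric walk (p = 1/2): the harmonic-function argument gives P(hit 11 before 0 | start at 6) = a/N.
P = 6/11 = 6/11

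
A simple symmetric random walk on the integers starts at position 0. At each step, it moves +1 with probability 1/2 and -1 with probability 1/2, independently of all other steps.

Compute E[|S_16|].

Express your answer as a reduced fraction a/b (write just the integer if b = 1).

Answer: 6435/2048

Derivation:
S_16 takes values m ≡ 0 (mod 2) with |m| ≤ 16; P(S_16=m) = C(16,(16+m)/2)/2^16.
Total paths: 2^16 = 65536
Distribution: P(S=-16)=1/65536, P(S=-14)=16/65536, P(S=-12)=120/65536, P(S=-10)=560/65536, P(S=-8)=1820/65536, P(S=-6)=4368/65536, P(S=-4)=8008/65536, P(S=-2)=11440/65536, P(S=0)=12870/65536, P(S=2)=11440/65536, P(S=4)=8008/65536, P(S=6)=4368/65536, P(S=8)=1820/65536, P(S=10)=560/65536, P(S=12)=120/65536, P(S=14)=16/65536, P(S=16)=1/65536
E[|S_16|] = Σ_m |m|·P(S_16=m) = 205920/65536 = 6435/2048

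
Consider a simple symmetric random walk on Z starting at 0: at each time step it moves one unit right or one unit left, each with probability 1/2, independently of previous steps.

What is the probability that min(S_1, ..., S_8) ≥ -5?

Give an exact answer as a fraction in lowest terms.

Let f(t,s) = #length-t paths at position s with S_1..S_t all ≥ -5.
f(t,s) = f(t-1,s-1) + f(t-1,s+1) for s ≥ -5; f(t,s) = 0 for s < -5.
t=0: f(0,0)=1
t=1: f(1,-1)=1 f(1,1)=1
t=2: f(2,-2)=1 f(2,0)=2 f(2,2)=1
t=3: f(3,-3)=1 f(3,-1)=3 f(3,1)=3 f(3,3)=1
t=4: f(4,-4)=1 f(4,-2)=4 f(4,0)=6 f(4,2)=4 f(4,4)=1
t=5: f(5,-5)=1 f(5,-3)=5 f(5,-1)=10 f(5,1)=10 f(5,3)=5 f(5,5)=1
t=6: f(6,-4)=6 f(6,-2)=15 f(6,0)=20 f(6,2)=15 f(6,4)=6 f(6,6)=1
t=7: f(7,-5)=6 f(7,-3)=21 f(7,-1)=35 f(7,1)=35 f(7,3)=21 f(7,5)=7 f(7,7)=1
t=8: f(8,-4)=27 f(8,-2)=56 f(8,0)=70 f(8,2)=56 f(8,4)=28 f(8,6)=8 f(8,8)=1
Σ_s f(8,s) = 246
P = 246/256 = 123/128

Answer: 123/128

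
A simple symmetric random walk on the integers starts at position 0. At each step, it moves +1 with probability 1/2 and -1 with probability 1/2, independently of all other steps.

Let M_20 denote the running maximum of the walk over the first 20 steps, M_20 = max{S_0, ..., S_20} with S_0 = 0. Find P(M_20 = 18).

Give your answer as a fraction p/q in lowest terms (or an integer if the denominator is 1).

Answer: 5/262144

Derivation:
Let M_20 = max(S_0,...,S_20). Use the reflection principle: for j ≥ 1, #{paths with M_20 ≥ j} = #{S_20 ≥ j} + #{S_20 ≥ j+1}.
By reflection, #{M_20 ≥ 18} = #{S_20 ≥ 18} + #{S_20 ≥ 19} = 21 + 1 = 22.
#{M_20 ≥ 19} = #{S_20 ≥ 19} + #{S_20 ≥ 20} = 1 + 1 = 2.
#{M_20 = 18} = 22 - 2 = 20.
P(M_20 = 18) = 20/1048576 = 5/262144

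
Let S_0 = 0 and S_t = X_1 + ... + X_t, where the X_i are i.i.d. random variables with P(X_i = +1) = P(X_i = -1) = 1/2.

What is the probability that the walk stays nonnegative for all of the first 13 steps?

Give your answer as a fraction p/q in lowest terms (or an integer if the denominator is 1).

Answer: 429/2048

Derivation:
Let f(t,s) = #length-t paths at position s with S_1..S_t all ≥ 0.
f(t,s) = f(t-1,s-1) + f(t-1,s+1) for s ≥ 0; f(t,s) = 0 for s < 0.
t=0: f(0,0)=1
t=1: f(1,1)=1
t=2: f(2,0)=1 f(2,2)=1
t=3: f(3,1)=2 f(3,3)=1
t=4: f(4,0)=2 f(4,2)=3 f(4,4)=1
t=5: f(5,1)=5 f(5,3)=4 f(5,5)=1
t=6: f(6,0)=5 f(6,2)=9 f(6,4)=5 f(6,6)=1
t=7: f(7,1)=14 f(7,3)=14 f(7,5)=6 f(7,7)=1
t=8: f(8,0)=14 f(8,2)=28 f(8,4)=20 f(8,6)=7 f(8,8)=1
t=9: f(9,1)=42 f(9,3)=48 f(9,5)=27 f(9,7)=8 f(9,9)=1
t=10: f(10,0)=42 f(10,2)=90 f(10,4)=75 f(10,6)=35 f(10,8)=9 f(10,10)=1
t=11: f(11,1)=132 f(11,3)=165 f(11,5)=110 f(11,7)=44 f(11,9)=10 f(11,11)=1
t=12: f(12,0)=132 f(12,2)=297 f(12,4)=275 f(12,6)=154 f(12,8)=54 f(12,10)=11 f(12,12)=1
t=13: f(13,1)=429 f(13,3)=572 f(13,5)=429 f(13,7)=208 f(13,9)=65 f(13,11)=12 f(13,13)=1
Σ_s f(13,s) = 1716
P = 1716/8192 = 429/2048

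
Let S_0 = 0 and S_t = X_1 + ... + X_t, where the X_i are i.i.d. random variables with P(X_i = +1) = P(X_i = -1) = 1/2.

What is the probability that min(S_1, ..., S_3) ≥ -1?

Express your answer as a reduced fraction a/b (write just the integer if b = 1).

Answer: 3/4

Derivation:
Let f(t,s) = #length-t paths at position s with S_1..S_t all ≥ -1.
f(t,s) = f(t-1,s-1) + f(t-1,s+1) for s ≥ -1; f(t,s) = 0 for s < -1.
t=0: f(0,0)=1
t=1: f(1,-1)=1 f(1,1)=1
t=2: f(2,0)=2 f(2,2)=1
t=3: f(3,-1)=2 f(3,1)=3 f(3,3)=1
Σ_s f(3,s) = 6
P = 6/8 = 3/4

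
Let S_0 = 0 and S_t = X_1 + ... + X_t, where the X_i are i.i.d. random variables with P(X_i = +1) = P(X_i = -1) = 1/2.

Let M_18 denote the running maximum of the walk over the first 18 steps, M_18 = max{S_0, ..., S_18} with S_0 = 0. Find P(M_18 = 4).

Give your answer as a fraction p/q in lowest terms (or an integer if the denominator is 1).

Let M_18 = max(S_0,...,S_18). Use the reflection principle: for j ≥ 1, #{paths with M_18 ≥ j} = #{S_18 ≥ j} + #{S_18 ≥ j+1}.
By reflection, #{M_18 ≥ 4} = #{S_18 ≥ 4} + #{S_18 ≥ 5} = 63004 + 31180 = 94184.
#{M_18 ≥ 5} = #{S_18 ≥ 5} + #{S_18 ≥ 6} = 31180 + 31180 = 62360.
#{M_18 = 4} = 94184 - 62360 = 31824.
P(M_18 = 4) = 31824/262144 = 1989/16384

Answer: 1989/16384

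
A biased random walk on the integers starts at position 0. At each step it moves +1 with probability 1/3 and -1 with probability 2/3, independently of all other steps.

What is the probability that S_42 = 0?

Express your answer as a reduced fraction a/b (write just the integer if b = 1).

Answer: 376269525965864960/36472996377170786403

Derivation:
To be at 0 after 42 steps: need exactly 21 steps of +1 and 21 of -1.
Number of such sequences: C(42,21) = 538257874440
Each has probability (1/3)^21 · (2/3)^21 = 2097152/109418989131512359209
P = 538257874440 · 2097152/109418989131512359209 = 376269525965864960/36472996377170786403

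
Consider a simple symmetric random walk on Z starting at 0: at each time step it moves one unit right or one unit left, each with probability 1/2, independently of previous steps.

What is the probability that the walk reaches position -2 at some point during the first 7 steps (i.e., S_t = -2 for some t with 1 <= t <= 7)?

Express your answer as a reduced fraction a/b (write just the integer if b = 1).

Answer: 29/64

Derivation:
Count via complement. Let g(t,s) = #length-t paths at position s with S_1..S_t all ≠ -2.
g(t,s) = g(t-1,s-1) + g(t-1,s+1) for s ≠ -2; g(t,-2) = 0.
t=0: g(0,0)=1
t=1: g(1,-1)=1 g(1,1)=1
t=2: g(2,0)=2 g(2,2)=1
t=3: g(3,-1)=2 g(3,1)=3 g(3,3)=1
t=4: g(4,0)=5 g(4,2)=4 g(4,4)=1
t=5: g(5,-1)=5 g(5,1)=9 g(5,3)=5 g(5,5)=1
t=6: g(6,0)=14 g(6,2)=14 g(6,4)=6 g(6,6)=1
t=7: g(7,-1)=14 g(7,1)=28 g(7,3)=20 g(7,5)=7 g(7,7)=1
Paths never hitting -2: Σ_s g(7,s) = 70
Paths hitting -2: 2^7 - 70 = 58
P = 58/128 = 29/64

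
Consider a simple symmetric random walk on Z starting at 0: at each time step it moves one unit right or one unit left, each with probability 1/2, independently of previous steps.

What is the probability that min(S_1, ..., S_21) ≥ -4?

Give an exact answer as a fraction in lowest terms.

Let f(t,s) = #length-t paths at position s with S_1..S_t all ≥ -4.
f(t,s) = f(t-1,s-1) + f(t-1,s+1) for s ≥ -4; f(t,s) = 0 for s < -4.
t=0: f(0,0)=1
t=1: f(1,-1)=1 f(1,1)=1
t=2: f(2,-2)=1 f(2,0)=2 f(2,2)=1
t=3: f(3,-3)=1 f(3,-1)=3 f(3,1)=3 f(3,3)=1
t=4: f(4,-4)=1 f(4,-2)=4 f(4,0)=6 f(4,2)=4 f(4,4)=1
t=5: f(5,-3)=5 f(5,-1)=10 f(5,1)=10 f(5,3)=5 f(5,5)=1
t=6: f(6,-4)=5 f(6,-2)=15 f(6,0)=20 f(6,2)=15 f(6,4)=6 f(6,6)=1
t=7: f(7,-3)=20 f(7,-1)=35 f(7,1)=35 f(7,3)=21 f(7,5)=7 f(7,7)=1
t=8: f(8,-4)=20 f(8,-2)=55 f(8,0)=70 f(8,2)=56 f(8,4)=28 f(8,6)=8 f(8,8)=1
t=9: f(9,-3)=75 f(9,-1)=125 f(9,1)=126 f(9,3)=84 f(9,5)=36 f(9,7)=9 f(9,9)=1
t=10: f(10,-4)=75 f(10,-2)=200 f(10,0)=251 f(10,2)=210 f(10,4)=120 f(10,6)=45 f(10,8)=10 f(10,10)=1
t=11: f(11,-3)=275 f(11,-1)=451 f(11,1)=461 f(11,3)=330 f(11,5)=165 f(11,7)=55 f(11,9)=11 f(11,11)=1
t=12: f(12,-4)=275 f(12,-2)=726 f(12,0)=912 f(12,2)=791 f(12,4)=495 f(12,6)=220 f(12,8)=66 f(12,10)=12 f(12,12)=1
t=13: f(13,-3)=1001 f(13,-1)=1638 f(13,1)=1703 f(13,3)=1286 f(13,5)=715 f(13,7)=286 f(13,9)=78 f(13,11)=13 f(13,13)=1
t=14: f(14,-4)=1001 f(14,-2)=2639 f(14,0)=3341 f(14,2)=2989 f(14,4)=2001 f(14,6)=1001 f(14,8)=364 f(14,10)=91 f(14,12)=14 f(14,14)=1
t=15: f(15,-3)=3640 f(15,-1)=5980 f(15,1)=6330 f(15,3)=4990 f(15,5)=3002 f(15,7)=1365 f(15,9)=455 f(15,11)=105 f(15,13)=15 f(15,15)=1
t=16: f(16,-4)=3640 f(16,-2)=9620 f(16,0)=12310 f(16,2)=11320 f(16,4)=7992 f(16,6)=4367 f(16,8)=1820 f(16,10)=560 f(16,12)=120 f(16,14)=16 f(16,16)=1
t=17: f(17,-3)=13260 f(17,-1)=21930 f(17,1)=23630 f(17,3)=19312 f(17,5)=12359 f(17,7)=6187 f(17,9)=2380 f(17,11)=680 f(17,13)=136 f(17,15)=17 f(17,17)=1
t=18: f(18,-4)=13260 f(18,-2)=35190 f(18,0)=45560 f(18,2)=42942 f(18,4)=31671 f(18,6)=18546 f(18,8)=8567 f(18,10)=3060 f(18,12)=816 f(18,14)=153 f(18,16)=18 f(18,18)=1
t=19: f(19,-3)=48450 f(19,-1)=80750 f(19,1)=88502 f(19,3)=74613 f(19,5)=50217 f(19,7)=27113 f(19,9)=11627 f(19,11)=3876 f(19,13)=969 f(19,15)=171 f(19,17)=19 f(19,19)=1
t=20: f(20,-4)=48450 f(20,-2)=129200 f(20,0)=169252 f(20,2)=163115 f(20,4)=124830 f(20,6)=77330 f(20,8)=38740 f(20,10)=15503 f(20,12)=4845 f(20,14)=1140 f(20,16)=190 f(20,18)=20 f(20,20)=1
t=21: f(21,-3)=177650 f(21,-1)=298452 f(21,1)=332367 f(21,3)=287945 f(21,5)=202160 f(21,7)=116070 f(21,9)=54243 f(21,11)=20348 f(21,13)=5985 f(21,15)=1330 f(21,17)=210 f(21,19)=21 f(21,21)=1
Σ_s f(21,s) = 1496782
P = 1496782/2097152 = 748391/1048576

Answer: 748391/1048576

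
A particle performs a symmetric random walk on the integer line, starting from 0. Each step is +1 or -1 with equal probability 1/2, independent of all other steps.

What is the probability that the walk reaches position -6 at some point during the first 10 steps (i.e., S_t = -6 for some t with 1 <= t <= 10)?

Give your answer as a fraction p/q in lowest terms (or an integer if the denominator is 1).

Count via complement. Let g(t,s) = #length-t paths at position s with S_1..S_t all ≠ -6.
g(t,s) = g(t-1,s-1) + g(t-1,s+1) for s ≠ -6; g(t,-6) = 0.
t=0: g(0,0)=1
t=1: g(1,-1)=1 g(1,1)=1
t=2: g(2,-2)=1 g(2,0)=2 g(2,2)=1
t=3: g(3,-3)=1 g(3,-1)=3 g(3,1)=3 g(3,3)=1
t=4: g(4,-4)=1 g(4,-2)=4 g(4,0)=6 g(4,2)=4 g(4,4)=1
t=5: g(5,-5)=1 g(5,-3)=5 g(5,-1)=10 g(5,1)=10 g(5,3)=5 g(5,5)=1
t=6: g(6,-4)=6 g(6,-2)=15 g(6,0)=20 g(6,2)=15 g(6,4)=6 g(6,6)=1
t=7: g(7,-5)=6 g(7,-3)=21 g(7,-1)=35 g(7,1)=35 g(7,3)=21 g(7,5)=7 g(7,7)=1
t=8: g(8,-4)=27 g(8,-2)=56 g(8,0)=70 g(8,2)=56 g(8,4)=28 g(8,6)=8 g(8,8)=1
t=9: g(9,-5)=27 g(9,-3)=83 g(9,-1)=126 g(9,1)=126 g(9,3)=84 g(9,5)=36 g(9,7)=9 g(9,9)=1
t=10: g(10,-4)=110 g(10,-2)=209 g(10,0)=252 g(10,2)=210 g(10,4)=120 g(10,6)=45 g(10,8)=10 g(10,10)=1
Paths never hitting -6: Σ_s g(10,s) = 957
Paths hitting -6: 2^10 - 957 = 67
P = 67/1024 = 67/1024

Answer: 67/1024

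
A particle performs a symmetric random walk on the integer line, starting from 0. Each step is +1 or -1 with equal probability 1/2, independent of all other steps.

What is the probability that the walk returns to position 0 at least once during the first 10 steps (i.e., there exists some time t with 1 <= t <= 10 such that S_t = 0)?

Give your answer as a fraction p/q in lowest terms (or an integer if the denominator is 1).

Answer: 193/256

Derivation:
Count via complement. Let g(t,s) = #length-t paths at position s with S_1..S_t all ≠ 0.
g(t,s) = g(t-1,s-1) + g(t-1,s+1) for s ≠ 0; g(t,0) = 0.
t=0: g(0,0)=1
t=1: g(1,-1)=1 g(1,1)=1
t=2: g(2,-2)=1 g(2,2)=1
t=3: g(3,-3)=1 g(3,-1)=1 g(3,1)=1 g(3,3)=1
t=4: g(4,-4)=1 g(4,-2)=2 g(4,2)=2 g(4,4)=1
t=5: g(5,-5)=1 g(5,-3)=3 g(5,-1)=2 g(5,1)=2 g(5,3)=3 g(5,5)=1
t=6: g(6,-6)=1 g(6,-4)=4 g(6,-2)=5 g(6,2)=5 g(6,4)=4 g(6,6)=1
t=7: g(7,-7)=1 g(7,-5)=5 g(7,-3)=9 g(7,-1)=5 g(7,1)=5 g(7,3)=9 g(7,5)=5 g(7,7)=1
t=8: g(8,-8)=1 g(8,-6)=6 g(8,-4)=14 g(8,-2)=14 g(8,2)=14 g(8,4)=14 g(8,6)=6 g(8,8)=1
t=9: g(9,-9)=1 g(9,-7)=7 g(9,-5)=20 g(9,-3)=28 g(9,-1)=14 g(9,1)=14 g(9,3)=28 g(9,5)=20 g(9,7)=7 g(9,9)=1
t=10: g(10,-10)=1 g(10,-8)=8 g(10,-6)=27 g(10,-4)=48 g(10,-2)=42 g(10,2)=42 g(10,4)=48 g(10,6)=27 g(10,8)=8 g(10,10)=1
Paths never hitting 0: Σ_s g(10,s) = 252
Paths hitting 0: 2^10 - 252 = 772
P = 772/1024 = 193/256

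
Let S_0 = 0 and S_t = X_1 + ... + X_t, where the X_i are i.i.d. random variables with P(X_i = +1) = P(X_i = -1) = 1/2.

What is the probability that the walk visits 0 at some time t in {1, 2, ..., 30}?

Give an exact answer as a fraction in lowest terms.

Answer: 57414019/67108864

Derivation:
Count via complement. Let g(t,s) = #length-t paths at position s with S_1..S_t all ≠ 0.
g(t,s) = g(t-1,s-1) + g(t-1,s+1) for s ≠ 0; g(t,0) = 0.
t=0: g(0,0)=1
t=1: g(1,-1)=1 g(1,1)=1
t=2: g(2,-2)=1 g(2,2)=1
t=3: g(3,-3)=1 g(3,-1)=1 g(3,1)=1 g(3,3)=1
t=4: g(4,-4)=1 g(4,-2)=2 g(4,2)=2 g(4,4)=1
t=5: g(5,-5)=1 g(5,-3)=3 g(5,-1)=2 g(5,1)=2 g(5,3)=3 g(5,5)=1
t=6: g(6,-6)=1 g(6,-4)=4 g(6,-2)=5 g(6,2)=5 g(6,4)=4 g(6,6)=1
t=7: g(7,-7)=1 g(7,-5)=5 g(7,-3)=9 g(7,-1)=5 g(7,1)=5 g(7,3)=9 g(7,5)=5 g(7,7)=1
t=8: g(8,-8)=1 g(8,-6)=6 g(8,-4)=14 g(8,-2)=14 g(8,2)=14 g(8,4)=14 g(8,6)=6 g(8,8)=1
t=9: g(9,-9)=1 g(9,-7)=7 g(9,-5)=20 g(9,-3)=28 g(9,-1)=14 g(9,1)=14 g(9,3)=28 g(9,5)=20 g(9,7)=7 g(9,9)=1
t=10: g(10,-10)=1 g(10,-8)=8 g(10,-6)=27 g(10,-4)=48 g(10,-2)=42 g(10,2)=42 g(10,4)=48 g(10,6)=27 g(10,8)=8 g(10,10)=1
t=11: g(11,-11)=1 g(11,-9)=9 g(11,-7)=35 g(11,-5)=75 g(11,-3)=90 g(11,-1)=42 g(11,1)=42 g(11,3)=90 g(11,5)=75 g(11,7)=35 g(11,9)=9 g(11,11)=1
t=12: g(12,-12)=1 g(12,-10)=10 g(12,-8)=44 g(12,-6)=110 g(12,-4)=165 g(12,-2)=132 g(12,2)=132 g(12,4)=165 g(12,6)=110 g(12,8)=44 g(12,10)=10 g(12,12)=1
t=13: g(13,-13)=1 g(13,-11)=11 g(13,-9)=54 g(13,-7)=154 g(13,-5)=275 g(13,-3)=297 g(13,-1)=132 g(13,1)=132 g(13,3)=297 g(13,5)=275 g(13,7)=154 g(13,9)=54 g(13,11)=11 g(13,13)=1
t=14: g(14,-14)=1 g(14,-12)=12 g(14,-10)=65 g(14,-8)=208 g(14,-6)=429 g(14,-4)=572 g(14,-2)=429 g(14,2)=429 g(14,4)=572 g(14,6)=429 g(14,8)=208 g(14,10)=65 g(14,12)=12 g(14,14)=1
t=15: g(15,-15)=1 g(15,-13)=13 g(15,-11)=77 g(15,-9)=273 g(15,-7)=637 g(15,-5)=1001 g(15,-3)=1001 g(15,-1)=429 g(15,1)=429 g(15,3)=1001 g(15,5)=1001 g(15,7)=637 g(15,9)=273 g(15,11)=77 g(15,13)=13 g(15,15)=1
t=16: g(16,-16)=1 g(16,-14)=14 g(16,-12)=90 g(16,-10)=350 g(16,-8)=910 g(16,-6)=1638 g(16,-4)=2002 g(16,-2)=1430 g(16,2)=1430 g(16,4)=2002 g(16,6)=1638 g(16,8)=910 g(16,10)=350 g(16,12)=90 g(16,14)=14 g(16,16)=1
t=17: g(17,-17)=1 g(17,-15)=15 g(17,-13)=104 g(17,-11)=440 g(17,-9)=1260 g(17,-7)=2548 g(17,-5)=3640 g(17,-3)=3432 g(17,-1)=1430 g(17,1)=1430 g(17,3)=3432 g(17,5)=3640 g(17,7)=2548 g(17,9)=1260 g(17,11)=440 g(17,13)=104 g(17,15)=15 g(17,17)=1
t=18: g(18,-18)=1 g(18,-16)=16 g(18,-14)=119 g(18,-12)=544 g(18,-10)=1700 g(18,-8)=3808 g(18,-6)=6188 g(18,-4)=7072 g(18,-2)=4862 g(18,2)=4862 g(18,4)=7072 g(18,6)=6188 g(18,8)=3808 g(18,10)=1700 g(18,12)=544 g(18,14)=119 g(18,16)=16 g(18,18)=1
t=19: g(19,-19)=1 g(19,-17)=17 g(19,-15)=135 g(19,-13)=663 g(19,-11)=2244 g(19,-9)=5508 g(19,-7)=9996 g(19,-5)=13260 g(19,-3)=11934 g(19,-1)=4862 g(19,1)=4862 g(19,3)=11934 g(19,5)=13260 g(19,7)=9996 g(19,9)=5508 g(19,11)=2244 g(19,13)=663 g(19,15)=135 g(19,17)=17 g(19,19)=1
t=20: g(20,-20)=1 g(20,-18)=18 g(20,-16)=152 g(20,-14)=798 g(20,-12)=2907 g(20,-10)=7752 g(20,-8)=15504 g(20,-6)=23256 g(20,-4)=25194 g(20,-2)=16796 g(20,2)=16796 g(20,4)=25194 g(20,6)=23256 g(20,8)=15504 g(20,10)=7752 g(20,12)=2907 g(20,14)=798 g(20,16)=152 g(20,18)=18 g(20,20)=1
t=21: g(21,-21)=1 g(21,-19)=19 g(21,-17)=170 g(21,-15)=950 g(21,-13)=3705 g(21,-11)=10659 g(21,-9)=23256 g(21,-7)=38760 g(21,-5)=48450 g(21,-3)=41990 g(21,-1)=16796 g(21,1)=16796 g(21,3)=41990 g(21,5)=48450 g(21,7)=38760 g(21,9)=23256 g(21,11)=10659 g(21,13)=3705 g(21,15)=950 g(21,17)=170 g(21,19)=19 g(21,21)=1
t=22: g(22,-22)=1 g(22,-20)=20 g(22,-18)=189 g(22,-16)=1120 g(22,-14)=4655 g(22,-12)=14364 g(22,-10)=33915 g(22,-8)=62016 g(22,-6)=87210 g(22,-4)=90440 g(22,-2)=58786 g(22,2)=58786 g(22,4)=90440 g(22,6)=87210 g(22,8)=62016 g(22,10)=33915 g(22,12)=14364 g(22,14)=4655 g(22,16)=1120 g(22,18)=189 g(22,20)=20 g(22,22)=1
t=23: g(23,-23)=1 g(23,-21)=21 g(23,-19)=209 g(23,-17)=1309 g(23,-15)=5775 g(23,-13)=19019 g(23,-11)=48279 g(23,-9)=95931 g(23,-7)=149226 g(23,-5)=177650 g(23,-3)=149226 g(23,-1)=58786 g(23,1)=58786 g(23,3)=149226 g(23,5)=177650 g(23,7)=149226 g(23,9)=95931 g(23,11)=48279 g(23,13)=19019 g(23,15)=5775 g(23,17)=1309 g(23,19)=209 g(23,21)=21 g(23,23)=1
t=24: g(24,-24)=1 g(24,-22)=22 g(24,-20)=230 g(24,-18)=1518 g(24,-16)=7084 g(24,-14)=24794 g(24,-12)=67298 g(24,-10)=144210 g(24,-8)=245157 g(24,-6)=326876 g(24,-4)=326876 g(24,-2)=208012 g(24,2)=208012 g(24,4)=326876 g(24,6)=326876 g(24,8)=245157 g(24,10)=144210 g(24,12)=67298 g(24,14)=24794 g(24,16)=7084 g(24,18)=1518 g(24,20)=230 g(24,22)=22 g(24,24)=1
t=25: g(25,-25)=1 g(25,-23)=23 g(25,-21)=252 g(25,-19)=1748 g(25,-17)=8602 g(25,-15)=31878 g(25,-13)=92092 g(25,-11)=211508 g(25,-9)=389367 g(25,-7)=572033 g(25,-5)=653752 g(25,-3)=534888 g(25,-1)=208012 g(25,1)=208012 g(25,3)=534888 g(25,5)=653752 g(25,7)=572033 g(25,9)=389367 g(25,11)=211508 g(25,13)=92092 g(25,15)=31878 g(25,17)=8602 g(25,19)=1748 g(25,21)=252 g(25,23)=23 g(25,25)=1
t=26: g(26,-26)=1 g(26,-24)=24 g(26,-22)=275 g(26,-20)=2000 g(26,-18)=10350 g(26,-16)=40480 g(26,-14)=123970 g(26,-12)=303600 g(26,-10)=600875 g(26,-8)=961400 g(26,-6)=1225785 g(26,-4)=1188640 g(26,-2)=742900 g(26,2)=742900 g(26,4)=1188640 g(26,6)=1225785 g(26,8)=961400 g(26,10)=600875 g(26,12)=303600 g(26,14)=123970 g(26,16)=40480 g(26,18)=10350 g(26,20)=2000 g(26,22)=275 g(26,24)=24 g(26,26)=1
t=27: g(27,-27)=1 g(27,-25)=25 g(27,-23)=299 g(27,-21)=2275 g(27,-19)=12350 g(27,-17)=50830 g(27,-15)=164450 g(27,-13)=427570 g(27,-11)=904475 g(27,-9)=1562275 g(27,-7)=2187185 g(27,-5)=2414425 g(27,-3)=1931540 g(27,-1)=742900 g(27,1)=742900 g(27,3)=1931540 g(27,5)=2414425 g(27,7)=2187185 g(27,9)=1562275 g(27,11)=904475 g(27,13)=427570 g(27,15)=164450 g(27,17)=50830 g(27,19)=12350 g(27,21)=2275 g(27,23)=299 g(27,25)=25 g(27,27)=1
t=28: g(28,-28)=1 g(28,-26)=26 g(28,-24)=324 g(28,-22)=2574 g(28,-20)=14625 g(28,-18)=63180 g(28,-16)=215280 g(28,-14)=592020 g(28,-12)=1332045 g(28,-10)=2466750 g(28,-8)=3749460 g(28,-6)=4601610 g(28,-4)=4345965 g(28,-2)=2674440 g(28,2)=2674440 g(28,4)=4345965 g(28,6)=4601610 g(28,8)=3749460 g(28,10)=2466750 g(28,12)=1332045 g(28,14)=592020 g(28,16)=215280 g(28,18)=63180 g(28,20)=14625 g(28,22)=2574 g(28,24)=324 g(28,26)=26 g(28,28)=1
t=29: g(29,-29)=1 g(29,-27)=27 g(29,-25)=350 g(29,-23)=2898 g(29,-21)=17199 g(29,-19)=77805 g(29,-17)=278460 g(29,-15)=807300 g(29,-13)=1924065 g(29,-11)=3798795 g(29,-9)=6216210 g(29,-7)=8351070 g(29,-5)=8947575 g(29,-3)=7020405 g(29,-1)=2674440 g(29,1)=2674440 g(29,3)=7020405 g(29,5)=8947575 g(29,7)=8351070 g(29,9)=6216210 g(29,11)=3798795 g(29,13)=1924065 g(29,15)=807300 g(29,17)=278460 g(29,19)=77805 g(29,21)=17199 g(29,23)=2898 g(29,25)=350 g(29,27)=27 g(29,29)=1
t=30: g(30,-30)=1 g(30,-28)=28 g(30,-26)=377 g(30,-24)=3248 g(30,-22)=20097 g(30,-20)=95004 g(30,-18)=356265 g(30,-16)=1085760 g(30,-14)=2731365 g(30,-12)=5722860 g(30,-10)=10015005 g(30,-8)=14567280 g(30,-6)=17298645 g(30,-4)=15967980 g(30,-2)=9694845 g(30,2)=9694845 g(30,4)=15967980 g(30,6)=17298645 g(30,8)=14567280 g(30,10)=10015005 g(30,12)=5722860 g(30,14)=2731365 g(30,16)=1085760 g(30,18)=356265 g(30,20)=95004 g(30,22)=20097 g(30,24)=3248 g(30,26)=377 g(30,28)=28 g(30,30)=1
Paths never hitting 0: Σ_s g(30,s) = 155117520
Paths hitting 0: 2^30 - 155117520 = 918624304
P = 918624304/1073741824 = 57414019/67108864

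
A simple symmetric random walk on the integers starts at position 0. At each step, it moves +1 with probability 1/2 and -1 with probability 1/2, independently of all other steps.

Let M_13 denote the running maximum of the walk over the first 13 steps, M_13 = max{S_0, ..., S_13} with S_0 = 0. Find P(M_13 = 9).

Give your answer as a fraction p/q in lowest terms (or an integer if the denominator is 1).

Answer: 39/4096

Derivation:
Let M_13 = max(S_0,...,S_13). Use the reflection principle: for j ≥ 1, #{paths with M_13 ≥ j} = #{S_13 ≥ j} + #{S_13 ≥ j+1}.
By reflection, #{M_13 ≥ 9} = #{S_13 ≥ 9} + #{S_13 ≥ 10} = 92 + 14 = 106.
#{M_13 ≥ 10} = #{S_13 ≥ 10} + #{S_13 ≥ 11} = 14 + 14 = 28.
#{M_13 = 9} = 106 - 28 = 78.
P(M_13 = 9) = 78/8192 = 39/4096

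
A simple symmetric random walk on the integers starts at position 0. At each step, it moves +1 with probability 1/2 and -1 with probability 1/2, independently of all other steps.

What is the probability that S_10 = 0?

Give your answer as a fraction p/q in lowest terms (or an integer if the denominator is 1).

To return to 0 after 10 steps: need exactly 5 steps of +1 and 5 of -1.
Favorable paths: C(10,5) = 252
Total paths: 2^10 = 1024
P = 252/1024 = 63/256

Answer: 63/256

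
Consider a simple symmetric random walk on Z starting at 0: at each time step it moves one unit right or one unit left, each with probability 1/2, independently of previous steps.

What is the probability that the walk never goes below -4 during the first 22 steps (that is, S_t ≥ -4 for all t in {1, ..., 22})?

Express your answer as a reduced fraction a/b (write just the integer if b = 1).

Let f(t,s) = #length-t paths at position s with S_1..S_t all ≥ -4.
f(t,s) = f(t-1,s-1) + f(t-1,s+1) for s ≥ -4; f(t,s) = 0 for s < -4.
t=0: f(0,0)=1
t=1: f(1,-1)=1 f(1,1)=1
t=2: f(2,-2)=1 f(2,0)=2 f(2,2)=1
t=3: f(3,-3)=1 f(3,-1)=3 f(3,1)=3 f(3,3)=1
t=4: f(4,-4)=1 f(4,-2)=4 f(4,0)=6 f(4,2)=4 f(4,4)=1
t=5: f(5,-3)=5 f(5,-1)=10 f(5,1)=10 f(5,3)=5 f(5,5)=1
t=6: f(6,-4)=5 f(6,-2)=15 f(6,0)=20 f(6,2)=15 f(6,4)=6 f(6,6)=1
t=7: f(7,-3)=20 f(7,-1)=35 f(7,1)=35 f(7,3)=21 f(7,5)=7 f(7,7)=1
t=8: f(8,-4)=20 f(8,-2)=55 f(8,0)=70 f(8,2)=56 f(8,4)=28 f(8,6)=8 f(8,8)=1
t=9: f(9,-3)=75 f(9,-1)=125 f(9,1)=126 f(9,3)=84 f(9,5)=36 f(9,7)=9 f(9,9)=1
t=10: f(10,-4)=75 f(10,-2)=200 f(10,0)=251 f(10,2)=210 f(10,4)=120 f(10,6)=45 f(10,8)=10 f(10,10)=1
t=11: f(11,-3)=275 f(11,-1)=451 f(11,1)=461 f(11,3)=330 f(11,5)=165 f(11,7)=55 f(11,9)=11 f(11,11)=1
t=12: f(12,-4)=275 f(12,-2)=726 f(12,0)=912 f(12,2)=791 f(12,4)=495 f(12,6)=220 f(12,8)=66 f(12,10)=12 f(12,12)=1
t=13: f(13,-3)=1001 f(13,-1)=1638 f(13,1)=1703 f(13,3)=1286 f(13,5)=715 f(13,7)=286 f(13,9)=78 f(13,11)=13 f(13,13)=1
t=14: f(14,-4)=1001 f(14,-2)=2639 f(14,0)=3341 f(14,2)=2989 f(14,4)=2001 f(14,6)=1001 f(14,8)=364 f(14,10)=91 f(14,12)=14 f(14,14)=1
t=15: f(15,-3)=3640 f(15,-1)=5980 f(15,1)=6330 f(15,3)=4990 f(15,5)=3002 f(15,7)=1365 f(15,9)=455 f(15,11)=105 f(15,13)=15 f(15,15)=1
t=16: f(16,-4)=3640 f(16,-2)=9620 f(16,0)=12310 f(16,2)=11320 f(16,4)=7992 f(16,6)=4367 f(16,8)=1820 f(16,10)=560 f(16,12)=120 f(16,14)=16 f(16,16)=1
t=17: f(17,-3)=13260 f(17,-1)=21930 f(17,1)=23630 f(17,3)=19312 f(17,5)=12359 f(17,7)=6187 f(17,9)=2380 f(17,11)=680 f(17,13)=136 f(17,15)=17 f(17,17)=1
t=18: f(18,-4)=13260 f(18,-2)=35190 f(18,0)=45560 f(18,2)=42942 f(18,4)=31671 f(18,6)=18546 f(18,8)=8567 f(18,10)=3060 f(18,12)=816 f(18,14)=153 f(18,16)=18 f(18,18)=1
t=19: f(19,-3)=48450 f(19,-1)=80750 f(19,1)=88502 f(19,3)=74613 f(19,5)=50217 f(19,7)=27113 f(19,9)=11627 f(19,11)=3876 f(19,13)=969 f(19,15)=171 f(19,17)=19 f(19,19)=1
t=20: f(20,-4)=48450 f(20,-2)=129200 f(20,0)=169252 f(20,2)=163115 f(20,4)=124830 f(20,6)=77330 f(20,8)=38740 f(20,10)=15503 f(20,12)=4845 f(20,14)=1140 f(20,16)=190 f(20,18)=20 f(20,20)=1
t=21: f(21,-3)=177650 f(21,-1)=298452 f(21,1)=332367 f(21,3)=287945 f(21,5)=202160 f(21,7)=116070 f(21,9)=54243 f(21,11)=20348 f(21,13)=5985 f(21,15)=1330 f(21,17)=210 f(21,19)=21 f(21,21)=1
t=22: f(22,-4)=177650 f(22,-2)=476102 f(22,0)=630819 f(22,2)=620312 f(22,4)=490105 f(22,6)=318230 f(22,8)=170313 f(22,10)=74591 f(22,12)=26333 f(22,14)=7315 f(22,16)=1540 f(22,18)=231 f(22,20)=22 f(22,22)=1
Σ_s f(22,s) = 2993564
P = 2993564/4194304 = 748391/1048576

Answer: 748391/1048576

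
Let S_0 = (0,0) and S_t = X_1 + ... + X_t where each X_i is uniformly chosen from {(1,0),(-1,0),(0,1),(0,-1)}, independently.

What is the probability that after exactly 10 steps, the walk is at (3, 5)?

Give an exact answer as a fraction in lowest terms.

Let h be the number of horizontal steps (so 10-h are vertical). To end at (3,5) need (h+3)/2 right-steps and ((10-h)+5)/2 up-steps.
Sum over h with 3 ≤ h ≤ 5, h ≡ 1 (mod 2), 10-h ≡ 1 (mod 2):
h=3: C(10,3)·C(3,3)·C(7,6) = 120·1·7 = 840
h=5: C(10,5)·C(5,4)·C(5,5) = 252·5·1 = 1260
Total favorable: 2100
Total paths: 4^10 = 1048576
P = 2100/1048576 = 525/262144

Answer: 525/262144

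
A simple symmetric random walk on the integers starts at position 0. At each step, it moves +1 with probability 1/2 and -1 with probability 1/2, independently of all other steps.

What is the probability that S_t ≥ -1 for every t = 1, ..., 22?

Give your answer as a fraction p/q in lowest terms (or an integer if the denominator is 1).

Answer: 676039/2097152

Derivation:
Let f(t,s) = #length-t paths at position s with S_1..S_t all ≥ -1.
f(t,s) = f(t-1,s-1) + f(t-1,s+1) for s ≥ -1; f(t,s) = 0 for s < -1.
t=0: f(0,0)=1
t=1: f(1,-1)=1 f(1,1)=1
t=2: f(2,0)=2 f(2,2)=1
t=3: f(3,-1)=2 f(3,1)=3 f(3,3)=1
t=4: f(4,0)=5 f(4,2)=4 f(4,4)=1
t=5: f(5,-1)=5 f(5,1)=9 f(5,3)=5 f(5,5)=1
t=6: f(6,0)=14 f(6,2)=14 f(6,4)=6 f(6,6)=1
t=7: f(7,-1)=14 f(7,1)=28 f(7,3)=20 f(7,5)=7 f(7,7)=1
t=8: f(8,0)=42 f(8,2)=48 f(8,4)=27 f(8,6)=8 f(8,8)=1
t=9: f(9,-1)=42 f(9,1)=90 f(9,3)=75 f(9,5)=35 f(9,7)=9 f(9,9)=1
t=10: f(10,0)=132 f(10,2)=165 f(10,4)=110 f(10,6)=44 f(10,8)=10 f(10,10)=1
t=11: f(11,-1)=132 f(11,1)=297 f(11,3)=275 f(11,5)=154 f(11,7)=54 f(11,9)=11 f(11,11)=1
t=12: f(12,0)=429 f(12,2)=572 f(12,4)=429 f(12,6)=208 f(12,8)=65 f(12,10)=12 f(12,12)=1
t=13: f(13,-1)=429 f(13,1)=1001 f(13,3)=1001 f(13,5)=637 f(13,7)=273 f(13,9)=77 f(13,11)=13 f(13,13)=1
t=14: f(14,0)=1430 f(14,2)=2002 f(14,4)=1638 f(14,6)=910 f(14,8)=350 f(14,10)=90 f(14,12)=14 f(14,14)=1
t=15: f(15,-1)=1430 f(15,1)=3432 f(15,3)=3640 f(15,5)=2548 f(15,7)=1260 f(15,9)=440 f(15,11)=104 f(15,13)=15 f(15,15)=1
t=16: f(16,0)=4862 f(16,2)=7072 f(16,4)=6188 f(16,6)=3808 f(16,8)=1700 f(16,10)=544 f(16,12)=119 f(16,14)=16 f(16,16)=1
t=17: f(17,-1)=4862 f(17,1)=11934 f(17,3)=13260 f(17,5)=9996 f(17,7)=5508 f(17,9)=2244 f(17,11)=663 f(17,13)=135 f(17,15)=17 f(17,17)=1
t=18: f(18,0)=16796 f(18,2)=25194 f(18,4)=23256 f(18,6)=15504 f(18,8)=7752 f(18,10)=2907 f(18,12)=798 f(18,14)=152 f(18,16)=18 f(18,18)=1
t=19: f(19,-1)=16796 f(19,1)=41990 f(19,3)=48450 f(19,5)=38760 f(19,7)=23256 f(19,9)=10659 f(19,11)=3705 f(19,13)=950 f(19,15)=170 f(19,17)=19 f(19,19)=1
t=20: f(20,0)=58786 f(20,2)=90440 f(20,4)=87210 f(20,6)=62016 f(20,8)=33915 f(20,10)=14364 f(20,12)=4655 f(20,14)=1120 f(20,16)=189 f(20,18)=20 f(20,20)=1
t=21: f(21,-1)=58786 f(21,1)=149226 f(21,3)=177650 f(21,5)=149226 f(21,7)=95931 f(21,9)=48279 f(21,11)=19019 f(21,13)=5775 f(21,15)=1309 f(21,17)=209 f(21,19)=21 f(21,21)=1
t=22: f(22,0)=208012 f(22,2)=326876 f(22,4)=326876 f(22,6)=245157 f(22,8)=144210 f(22,10)=67298 f(22,12)=24794 f(22,14)=7084 f(22,16)=1518 f(22,18)=230 f(22,20)=22 f(22,22)=1
Σ_s f(22,s) = 1352078
P = 1352078/4194304 = 676039/2097152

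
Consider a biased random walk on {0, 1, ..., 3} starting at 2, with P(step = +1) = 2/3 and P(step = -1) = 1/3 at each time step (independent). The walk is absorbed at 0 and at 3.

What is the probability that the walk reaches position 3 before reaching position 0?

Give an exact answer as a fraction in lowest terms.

Answer: 6/7

Derivation:
Biased walk: p = 2/3, q = 1/3, r = q/p = 1/2
Gambler's ruin: P(hit 3 before 0 | start at 2) = (1 - r^a)/(1 - r^N)
r^2 = 1/4; r^3 = 1/8
P = (1 - 1/4) / (1 - 1/8) = 3/4 / 7/8 = 6/7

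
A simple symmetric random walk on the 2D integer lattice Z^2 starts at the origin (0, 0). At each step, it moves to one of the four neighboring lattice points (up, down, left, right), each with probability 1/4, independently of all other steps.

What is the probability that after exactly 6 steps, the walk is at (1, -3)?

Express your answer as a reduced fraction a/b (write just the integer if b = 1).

Answer: 45/2048

Derivation:
Let h be the number of horizontal steps (so 6-h are vertical). To end at (1,-3) need (h+1)/2 right-steps and ((6-h)-3)/2 up-steps.
Sum over h with 1 ≤ h ≤ 3, h ≡ 1 (mod 2), 6-h ≡ 1 (mod 2):
h=1: C(6,1)·C(1,1)·C(5,1) = 6·1·5 = 30
h=3: C(6,3)·C(3,2)·C(3,0) = 20·3·1 = 60
Total favorable: 90
Total paths: 4^6 = 4096
P = 90/4096 = 45/2048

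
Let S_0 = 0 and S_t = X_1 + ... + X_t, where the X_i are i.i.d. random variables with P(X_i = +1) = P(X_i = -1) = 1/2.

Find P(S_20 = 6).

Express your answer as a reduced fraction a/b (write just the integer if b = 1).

Answer: 4845/65536

Derivation:
To reach position 6 after 20 steps: need 13 steps of +1 and 7 of -1.
Favorable paths: C(20,13) = 77520
Total paths: 2^20 = 1048576
P = 77520/1048576 = 4845/65536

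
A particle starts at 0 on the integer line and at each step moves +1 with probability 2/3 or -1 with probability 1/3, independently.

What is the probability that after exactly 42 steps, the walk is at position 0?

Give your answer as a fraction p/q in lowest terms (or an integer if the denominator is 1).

Answer: 376269525965864960/36472996377170786403

Derivation:
To be at 0 after 42 steps: need exactly 21 steps of +1 and 21 of -1.
Number of such sequences: C(42,21) = 538257874440
Each has probability (2/3)^21 · (1/3)^21 = 2097152/109418989131512359209
P = 538257874440 · 2097152/109418989131512359209 = 376269525965864960/36472996377170786403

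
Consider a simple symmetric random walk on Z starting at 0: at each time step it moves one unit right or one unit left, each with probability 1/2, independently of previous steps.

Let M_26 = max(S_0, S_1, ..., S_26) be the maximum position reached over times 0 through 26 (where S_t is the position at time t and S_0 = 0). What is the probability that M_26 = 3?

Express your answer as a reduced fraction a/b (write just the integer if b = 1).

Let M_26 = max(S_0,...,S_26). Use the reflection principle: for j ≥ 1, #{paths with M_26 ≥ j} = #{S_26 ≥ j} + #{S_26 ≥ j+1}.
By reflection, #{M_26 ≥ 3} = #{S_26 ≥ 3} + #{S_26 ≥ 4} = 18696432 + 18696432 = 37392864.
#{M_26 ≥ 4} = #{S_26 ≥ 4} + #{S_26 ≥ 5} = 18696432 + 10970272 = 29666704.
#{M_26 = 3} = 37392864 - 29666704 = 7726160.
P(M_26 = 3) = 7726160/67108864 = 482885/4194304

Answer: 482885/4194304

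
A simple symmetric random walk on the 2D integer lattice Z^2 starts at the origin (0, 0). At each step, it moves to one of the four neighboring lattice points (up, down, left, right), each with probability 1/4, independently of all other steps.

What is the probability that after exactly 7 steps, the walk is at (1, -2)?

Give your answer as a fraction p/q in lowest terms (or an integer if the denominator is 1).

Answer: 735/16384

Derivation:
Let h be the number of horizontal steps (so 7-h are vertical). To end at (1,-2) need (h+1)/2 right-steps and ((7-h)-2)/2 up-steps.
Sum over h with 1 ≤ h ≤ 5, h ≡ 1 (mod 2), 7-h ≡ 0 (mod 2):
h=1: C(7,1)·C(1,1)·C(6,2) = 7·1·15 = 105
h=3: C(7,3)·C(3,2)·C(4,1) = 35·3·4 = 420
h=5: C(7,5)·C(5,3)·C(2,0) = 21·10·1 = 210
Total favorable: 735
Total paths: 4^7 = 16384
P = 735/16384 = 735/16384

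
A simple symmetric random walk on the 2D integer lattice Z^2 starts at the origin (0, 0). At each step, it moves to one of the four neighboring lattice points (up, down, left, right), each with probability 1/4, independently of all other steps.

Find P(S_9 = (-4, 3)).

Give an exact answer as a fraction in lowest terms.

Answer: 567/131072

Derivation:
Let h be the number of horizontal steps (so 9-h are vertical). To end at (-4,3) need (h-4)/2 right-steps and ((9-h)+3)/2 up-steps.
Sum over h with 4 ≤ h ≤ 6, h ≡ 0 (mod 2), 9-h ≡ 1 (mod 2):
h=4: C(9,4)·C(4,0)·C(5,4) = 126·1·5 = 630
h=6: C(9,6)·C(6,1)·C(3,3) = 84·6·1 = 504
Total favorable: 1134
Total paths: 4^9 = 262144
P = 1134/262144 = 567/131072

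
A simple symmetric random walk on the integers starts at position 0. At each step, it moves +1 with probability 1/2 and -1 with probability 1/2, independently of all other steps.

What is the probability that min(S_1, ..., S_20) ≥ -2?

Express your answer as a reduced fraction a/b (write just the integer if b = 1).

Answer: 130169/262144

Derivation:
Let f(t,s) = #length-t paths at position s with S_1..S_t all ≥ -2.
f(t,s) = f(t-1,s-1) + f(t-1,s+1) for s ≥ -2; f(t,s) = 0 for s < -2.
t=0: f(0,0)=1
t=1: f(1,-1)=1 f(1,1)=1
t=2: f(2,-2)=1 f(2,0)=2 f(2,2)=1
t=3: f(3,-1)=3 f(3,1)=3 f(3,3)=1
t=4: f(4,-2)=3 f(4,0)=6 f(4,2)=4 f(4,4)=1
t=5: f(5,-1)=9 f(5,1)=10 f(5,3)=5 f(5,5)=1
t=6: f(6,-2)=9 f(6,0)=19 f(6,2)=15 f(6,4)=6 f(6,6)=1
t=7: f(7,-1)=28 f(7,1)=34 f(7,3)=21 f(7,5)=7 f(7,7)=1
t=8: f(8,-2)=28 f(8,0)=62 f(8,2)=55 f(8,4)=28 f(8,6)=8 f(8,8)=1
t=9: f(9,-1)=90 f(9,1)=117 f(9,3)=83 f(9,5)=36 f(9,7)=9 f(9,9)=1
t=10: f(10,-2)=90 f(10,0)=207 f(10,2)=200 f(10,4)=119 f(10,6)=45 f(10,8)=10 f(10,10)=1
t=11: f(11,-1)=297 f(11,1)=407 f(11,3)=319 f(11,5)=164 f(11,7)=55 f(11,9)=11 f(11,11)=1
t=12: f(12,-2)=297 f(12,0)=704 f(12,2)=726 f(12,4)=483 f(12,6)=219 f(12,8)=66 f(12,10)=12 f(12,12)=1
t=13: f(13,-1)=1001 f(13,1)=1430 f(13,3)=1209 f(13,5)=702 f(13,7)=285 f(13,9)=78 f(13,11)=13 f(13,13)=1
t=14: f(14,-2)=1001 f(14,0)=2431 f(14,2)=2639 f(14,4)=1911 f(14,6)=987 f(14,8)=363 f(14,10)=91 f(14,12)=14 f(14,14)=1
t=15: f(15,-1)=3432 f(15,1)=5070 f(15,3)=4550 f(15,5)=2898 f(15,7)=1350 f(15,9)=454 f(15,11)=105 f(15,13)=15 f(15,15)=1
t=16: f(16,-2)=3432 f(16,0)=8502 f(16,2)=9620 f(16,4)=7448 f(16,6)=4248 f(16,8)=1804 f(16,10)=559 f(16,12)=120 f(16,14)=16 f(16,16)=1
t=17: f(17,-1)=11934 f(17,1)=18122 f(17,3)=17068 f(17,5)=11696 f(17,7)=6052 f(17,9)=2363 f(17,11)=679 f(17,13)=136 f(17,15)=17 f(17,17)=1
t=18: f(18,-2)=11934 f(18,0)=30056 f(18,2)=35190 f(18,4)=28764 f(18,6)=17748 f(18,8)=8415 f(18,10)=3042 f(18,12)=815 f(18,14)=153 f(18,16)=18 f(18,18)=1
t=19: f(19,-1)=41990 f(19,1)=65246 f(19,3)=63954 f(19,5)=46512 f(19,7)=26163 f(19,9)=11457 f(19,11)=3857 f(19,13)=968 f(19,15)=171 f(19,17)=19 f(19,19)=1
t=20: f(20,-2)=41990 f(20,0)=107236 f(20,2)=129200 f(20,4)=110466 f(20,6)=72675 f(20,8)=37620 f(20,10)=15314 f(20,12)=4825 f(20,14)=1139 f(20,16)=190 f(20,18)=20 f(20,20)=1
Σ_s f(20,s) = 520676
P = 520676/1048576 = 130169/262144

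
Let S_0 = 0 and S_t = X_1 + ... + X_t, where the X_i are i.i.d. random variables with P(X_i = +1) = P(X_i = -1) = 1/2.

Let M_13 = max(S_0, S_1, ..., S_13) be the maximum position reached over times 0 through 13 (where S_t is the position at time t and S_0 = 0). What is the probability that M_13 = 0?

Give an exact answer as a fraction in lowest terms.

Answer: 429/2048

Derivation:
Let M_13 = max(S_0,...,S_13). Use the reflection principle: for j ≥ 1, #{paths with M_13 ≥ j} = #{S_13 ≥ j} + #{S_13 ≥ j+1}.
P(M_13 ≥ 0) = 1 since S_0 = 0, so #{M_13 ≥ 0} = 8192.
#{M_13 ≥ 1} = #{S_13 ≥ 1} + #{S_13 ≥ 2} = 4096 + 2380 = 6476.
#{M_13 = 0} = 8192 - 6476 = 1716.
P(M_13 = 0) = 1716/8192 = 429/2048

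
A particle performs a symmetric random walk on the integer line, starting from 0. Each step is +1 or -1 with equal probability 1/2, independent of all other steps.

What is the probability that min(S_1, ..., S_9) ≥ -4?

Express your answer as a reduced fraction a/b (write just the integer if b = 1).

Let f(t,s) = #length-t paths at position s with S_1..S_t all ≥ -4.
f(t,s) = f(t-1,s-1) + f(t-1,s+1) for s ≥ -4; f(t,s) = 0 for s < -4.
t=0: f(0,0)=1
t=1: f(1,-1)=1 f(1,1)=1
t=2: f(2,-2)=1 f(2,0)=2 f(2,2)=1
t=3: f(3,-3)=1 f(3,-1)=3 f(3,1)=3 f(3,3)=1
t=4: f(4,-4)=1 f(4,-2)=4 f(4,0)=6 f(4,2)=4 f(4,4)=1
t=5: f(5,-3)=5 f(5,-1)=10 f(5,1)=10 f(5,3)=5 f(5,5)=1
t=6: f(6,-4)=5 f(6,-2)=15 f(6,0)=20 f(6,2)=15 f(6,4)=6 f(6,6)=1
t=7: f(7,-3)=20 f(7,-1)=35 f(7,1)=35 f(7,3)=21 f(7,5)=7 f(7,7)=1
t=8: f(8,-4)=20 f(8,-2)=55 f(8,0)=70 f(8,2)=56 f(8,4)=28 f(8,6)=8 f(8,8)=1
t=9: f(9,-3)=75 f(9,-1)=125 f(9,1)=126 f(9,3)=84 f(9,5)=36 f(9,7)=9 f(9,9)=1
Σ_s f(9,s) = 456
P = 456/512 = 57/64

Answer: 57/64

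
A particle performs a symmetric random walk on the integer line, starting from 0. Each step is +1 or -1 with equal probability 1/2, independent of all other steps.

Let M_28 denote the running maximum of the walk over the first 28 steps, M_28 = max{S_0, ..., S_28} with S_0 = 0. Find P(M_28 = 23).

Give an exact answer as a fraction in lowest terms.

Answer: 189/134217728

Derivation:
Let M_28 = max(S_0,...,S_28). Use the reflection principle: for j ≥ 1, #{paths with M_28 ≥ j} = #{S_28 ≥ j} + #{S_28 ≥ j+1}.
By reflection, #{M_28 ≥ 23} = #{S_28 ≥ 23} + #{S_28 ≥ 24} = 407 + 407 = 814.
#{M_28 ≥ 24} = #{S_28 ≥ 24} + #{S_28 ≥ 25} = 407 + 29 = 436.
#{M_28 = 23} = 814 - 436 = 378.
P(M_28 = 23) = 378/268435456 = 189/134217728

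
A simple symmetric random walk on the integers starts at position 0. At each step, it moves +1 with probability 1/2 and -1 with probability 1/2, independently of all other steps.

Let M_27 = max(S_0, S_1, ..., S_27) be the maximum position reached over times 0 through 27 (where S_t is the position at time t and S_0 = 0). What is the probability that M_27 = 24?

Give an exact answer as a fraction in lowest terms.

Let M_27 = max(S_0,...,S_27). Use the reflection principle: for j ≥ 1, #{paths with M_27 ≥ j} = #{S_27 ≥ j} + #{S_27 ≥ j+1}.
By reflection, #{M_27 ≥ 24} = #{S_27 ≥ 24} + #{S_27 ≥ 25} = 28 + 28 = 56.
#{M_27 ≥ 25} = #{S_27 ≥ 25} + #{S_27 ≥ 26} = 28 + 1 = 29.
#{M_27 = 24} = 56 - 29 = 27.
P(M_27 = 24) = 27/134217728 = 27/134217728

Answer: 27/134217728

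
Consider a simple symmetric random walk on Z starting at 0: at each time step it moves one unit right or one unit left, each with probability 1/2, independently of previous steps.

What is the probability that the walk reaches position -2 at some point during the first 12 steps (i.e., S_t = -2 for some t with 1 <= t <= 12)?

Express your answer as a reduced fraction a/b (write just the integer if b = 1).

Answer: 595/1024

Derivation:
Count via complement. Let g(t,s) = #length-t paths at position s with S_1..S_t all ≠ -2.
g(t,s) = g(t-1,s-1) + g(t-1,s+1) for s ≠ -2; g(t,-2) = 0.
t=0: g(0,0)=1
t=1: g(1,-1)=1 g(1,1)=1
t=2: g(2,0)=2 g(2,2)=1
t=3: g(3,-1)=2 g(3,1)=3 g(3,3)=1
t=4: g(4,0)=5 g(4,2)=4 g(4,4)=1
t=5: g(5,-1)=5 g(5,1)=9 g(5,3)=5 g(5,5)=1
t=6: g(6,0)=14 g(6,2)=14 g(6,4)=6 g(6,6)=1
t=7: g(7,-1)=14 g(7,1)=28 g(7,3)=20 g(7,5)=7 g(7,7)=1
t=8: g(8,0)=42 g(8,2)=48 g(8,4)=27 g(8,6)=8 g(8,8)=1
t=9: g(9,-1)=42 g(9,1)=90 g(9,3)=75 g(9,5)=35 g(9,7)=9 g(9,9)=1
t=10: g(10,0)=132 g(10,2)=165 g(10,4)=110 g(10,6)=44 g(10,8)=10 g(10,10)=1
t=11: g(11,-1)=132 g(11,1)=297 g(11,3)=275 g(11,5)=154 g(11,7)=54 g(11,9)=11 g(11,11)=1
t=12: g(12,0)=429 g(12,2)=572 g(12,4)=429 g(12,6)=208 g(12,8)=65 g(12,10)=12 g(12,12)=1
Paths never hitting -2: Σ_s g(12,s) = 1716
Paths hitting -2: 2^12 - 1716 = 2380
P = 2380/4096 = 595/1024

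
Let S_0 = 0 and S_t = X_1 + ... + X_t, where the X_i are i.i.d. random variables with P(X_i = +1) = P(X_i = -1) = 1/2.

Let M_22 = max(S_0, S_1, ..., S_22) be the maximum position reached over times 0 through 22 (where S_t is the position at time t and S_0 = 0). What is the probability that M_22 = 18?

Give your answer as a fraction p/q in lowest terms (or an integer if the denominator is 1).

Answer: 231/4194304

Derivation:
Let M_22 = max(S_0,...,S_22). Use the reflection principle: for j ≥ 1, #{paths with M_22 ≥ j} = #{S_22 ≥ j} + #{S_22 ≥ j+1}.
By reflection, #{M_22 ≥ 18} = #{S_22 ≥ 18} + #{S_22 ≥ 19} = 254 + 23 = 277.
#{M_22 ≥ 19} = #{S_22 ≥ 19} + #{S_22 ≥ 20} = 23 + 23 = 46.
#{M_22 = 18} = 277 - 46 = 231.
P(M_22 = 18) = 231/4194304 = 231/4194304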